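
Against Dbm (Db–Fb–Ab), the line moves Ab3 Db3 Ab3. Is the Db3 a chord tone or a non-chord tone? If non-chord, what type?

Chord tone (the root of Db minor triad).

Db minor triad contains Db, Fb, Ab; Db is the root, so it is a chord tone.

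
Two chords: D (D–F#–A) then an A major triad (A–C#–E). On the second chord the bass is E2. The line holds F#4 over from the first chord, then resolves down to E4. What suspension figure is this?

9–8 suspension.

At the second chord the bass is E2. The suspended F#4 lies a ninth above the bass; after resolving down by step to E4, the interval above the bass becomes an octave.
Suspension figures are named by those two intervals: 9–8.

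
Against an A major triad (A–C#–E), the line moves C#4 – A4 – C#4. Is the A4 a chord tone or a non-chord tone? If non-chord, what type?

Chord tone (the root of A major triad).

A major triad contains A, C#, E; A is the root, so it is a chord tone.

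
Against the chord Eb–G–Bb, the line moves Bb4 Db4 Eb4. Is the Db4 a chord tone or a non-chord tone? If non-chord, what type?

Non-chord tone — an appoggiatura.

The harmony at that moment is Eb major triad (Eb, G, Bb); Db4 is not a chord tone.
It is approached by leap down from Bb4 and left by step up to Eb4.
Leap in, step out — an appoggiatura.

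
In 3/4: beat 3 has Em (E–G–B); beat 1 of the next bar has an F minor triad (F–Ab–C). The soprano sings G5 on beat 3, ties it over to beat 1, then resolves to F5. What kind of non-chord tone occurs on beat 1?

Suspension.

The harmony at that moment is F minor triad (F, Ab, C); G5 is not a chord tone.
It is held over (the same pitch as the preceding G5) and left by step down to F5.
Held over from the previous chord and resolving down by step — a suspension.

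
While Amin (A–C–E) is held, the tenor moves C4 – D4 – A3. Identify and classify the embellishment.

D4 is an escape tone.

The harmony at that moment is A minor triad (A, C, E); D4 is not a chord tone.
It is approached by step up from C4 and left by leap down to A3.
Step in, leap out — an escape tone.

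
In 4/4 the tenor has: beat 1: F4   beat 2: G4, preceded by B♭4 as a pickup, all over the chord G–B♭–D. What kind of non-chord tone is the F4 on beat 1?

Appoggiatura.

The harmony at that moment is G minor triad (G, B♭, D); F4 is not a chord tone.
It is approached by leap down from B♭4 and left by step up to G4.
Leap in, step out, metrically accented — an appoggiatura.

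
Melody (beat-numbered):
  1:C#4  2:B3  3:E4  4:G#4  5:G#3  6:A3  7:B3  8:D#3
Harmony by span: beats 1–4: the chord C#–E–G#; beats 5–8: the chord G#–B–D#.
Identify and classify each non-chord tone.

B3 (beat 2) — escape tone; A3 (beat 6) — passing tone.

The harmony at that moment is C# minor triad (C#, E, G#); B3 is not a chord tone.
It is approached by step down from C#4 and left by leap up to E4.
Step in, leap out — an escape tone.
The harmony at that moment is G# minor triad (G#, B, D#); A3 is not a chord tone.
It is approached by step up from G#3 and left by step up to B3.
Step in, step out in the same direction — a passing tone.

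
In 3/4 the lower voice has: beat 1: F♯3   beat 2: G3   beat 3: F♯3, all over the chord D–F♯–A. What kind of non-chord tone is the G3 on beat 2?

The harmony at that moment is D major triad (D, F♯, A); G3 is not a chord tone.
It is approached by step up from F♯3 and left by step down to F♯3.
Step away and step back to the same note — a neighbor tone (upper neighbor).

Upper neighbor tone.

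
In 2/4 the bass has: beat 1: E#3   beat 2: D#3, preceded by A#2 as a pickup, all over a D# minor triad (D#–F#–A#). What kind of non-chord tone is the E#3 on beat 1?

The harmony at that moment is D# minor triad (D#, F#, A#); E#3 is not a chord tone.
It is approached by leap up from A#2 and left by step down to D#3.
Leap in, step out, metrically accented — an appoggiatura.

Appoggiatura.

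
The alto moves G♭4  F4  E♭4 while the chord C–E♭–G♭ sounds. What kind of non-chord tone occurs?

F4 is a passing tone.

The harmony at that moment is C diminished triad (C, E♭, G♭); F4 is not a chord tone.
It is approached by step down from G♭4 and left by step down to E♭4.
Step in, step out in the same direction — a passing tone.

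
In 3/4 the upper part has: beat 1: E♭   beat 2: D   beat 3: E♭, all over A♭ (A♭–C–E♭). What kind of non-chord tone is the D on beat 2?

Lower neighbor tone.

The harmony at that moment is A♭ major triad (A♭, C, E♭); D is not a chord tone.
It is approached by step down from E♭ and left by step up to E♭.
Step away and step back to the same note — a neighbor tone (lower neighbor).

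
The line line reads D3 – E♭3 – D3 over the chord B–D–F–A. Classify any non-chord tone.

E♭3 is a neighbor tone.

The harmony at that moment is B half-diminished seventh chord (B, D, F, A); E♭3 is not a chord tone.
It is approached by step up from D3 and left by step down to D3.
Step away and step back to the same note — a neighbor tone (upper neighbor).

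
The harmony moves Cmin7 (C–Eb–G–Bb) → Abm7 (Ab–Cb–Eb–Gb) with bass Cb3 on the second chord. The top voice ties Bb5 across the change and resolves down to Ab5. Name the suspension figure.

7–6 suspension.

At the second chord the bass is Cb3. The suspended Bb5 lies a seventh above the bass; after resolving down by step to Ab5, the interval above the bass becomes a sixth.
Suspension figures are named by those two intervals: 7–6.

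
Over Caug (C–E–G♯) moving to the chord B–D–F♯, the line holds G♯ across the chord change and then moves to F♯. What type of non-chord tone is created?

The harmony at that moment is B minor triad (B, D, F♯); G♯ is not a chord tone.
It is held over (the same pitch as the preceding G♯) and left by step down to F♯.
Held over from the previous chord and resolving down by step — a suspension.

G♯ is a suspension.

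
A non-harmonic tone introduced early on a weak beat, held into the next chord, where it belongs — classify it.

Approach: ahead of the chord change (typically by step), so it is dissonant against the current harmony. Departure: none — the same pitch is restated or held and is a chord tone of the new harmony.
Dissonant first, consonant once the harmony catches up: the note simply arrives early — an anticipation. (The reverse timing, consonant first and dissonant after the change, would be a suspension or retardation.)

Anticipation.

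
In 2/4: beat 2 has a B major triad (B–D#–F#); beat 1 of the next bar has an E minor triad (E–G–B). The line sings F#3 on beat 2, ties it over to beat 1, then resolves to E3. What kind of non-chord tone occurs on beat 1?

Suspension.

The harmony at that moment is E minor triad (E, G, B); F#3 is not a chord tone.
It is held over (the same pitch as the preceding F#3) and left by step down to E3.
Held over from the previous chord and resolving down by step — a suspension.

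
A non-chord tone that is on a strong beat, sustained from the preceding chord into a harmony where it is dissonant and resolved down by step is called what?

Suspension.

Approach: by preparation — the pitch is first a chord tone, then held (tied or repeated) while the harmony changes under it. Departure: down by step. Metric position: strong.
A prepared dissonance that resolves downward by step — a suspension. (The same figure resolving upward would be a retardation.)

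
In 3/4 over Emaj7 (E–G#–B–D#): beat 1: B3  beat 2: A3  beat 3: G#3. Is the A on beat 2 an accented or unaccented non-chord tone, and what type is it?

Unaccented passing tone.

The harmony at that moment is E major seventh chord (E, G#, B, D#); A3 is not a chord tone.
It is approached by step down from B3 and left by step down to G#3.
Step in, step out in the same direction — a passing tone.
It falls on a weak beat, so it is unaccented.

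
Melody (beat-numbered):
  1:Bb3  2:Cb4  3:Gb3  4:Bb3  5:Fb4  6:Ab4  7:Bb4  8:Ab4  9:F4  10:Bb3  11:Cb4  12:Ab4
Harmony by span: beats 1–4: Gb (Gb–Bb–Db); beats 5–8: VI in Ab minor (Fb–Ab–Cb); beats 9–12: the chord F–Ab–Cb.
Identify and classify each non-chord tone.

The harmony at that moment is Gb major triad (Gb, Bb, Db); Cb4 is not a chord tone.
It is approached by step up from Bb3 and left by leap down to Gb3.
Step in, leap out — an escape tone.
The harmony at that moment is Fb major triad (Fb, Ab, Cb); Bb4 is not a chord tone.
It is approached by step up from Ab4 and left by step down to Ab4.
Step away and step back to the same note — a neighbor tone (upper neighbor).
The harmony at that moment is F diminished triad (F, Ab, Cb); Bb3 is not a chord tone.
It is approached by leap down from F4 and left by step up to Cb4.
Leap in, step out — an appoggiatura.

Cb4 (beat 2) — escape tone; Bb4 (beat 7) — neighbor tone; Bb3 (beat 10) — appoggiatura.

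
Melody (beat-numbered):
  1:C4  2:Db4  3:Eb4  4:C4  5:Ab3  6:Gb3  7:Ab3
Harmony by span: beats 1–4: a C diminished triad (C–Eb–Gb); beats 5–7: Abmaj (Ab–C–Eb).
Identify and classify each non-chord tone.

Db4 (beat 2) — passing tone; Gb3 (beat 6) — neighbor tone.

The harmony at that moment is C diminished triad (C, Eb, Gb); Db4 is not a chord tone.
It is approached by step up from C4 and left by step up to Eb4.
Step in, step out in the same direction — a passing tone.
The harmony at that moment is Ab major triad (Ab, C, Eb); Gb3 is not a chord tone.
It is approached by step down from Ab3 and left by step up to Ab3.
Step away and step back to the same note — a neighbor tone (lower neighbor).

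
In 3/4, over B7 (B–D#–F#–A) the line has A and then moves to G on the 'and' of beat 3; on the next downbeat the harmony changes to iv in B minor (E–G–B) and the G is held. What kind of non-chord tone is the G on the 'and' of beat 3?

The harmony at that moment is B dominant seventh chord (B, D#, F#, A); G is not a chord tone.
It is approached by step down from A and then sustained as the same pitch into the next harmony.
Arriving early and becoming a chord tone when the harmony changes — an anticipation.

Anticipation.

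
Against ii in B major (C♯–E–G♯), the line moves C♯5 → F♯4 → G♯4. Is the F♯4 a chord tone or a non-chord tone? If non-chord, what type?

The harmony at that moment is C♯ minor triad (C♯, E, G♯); F♯4 is not a chord tone.
It is approached by leap down from C♯5 and left by step up to G♯4.
Leap in, step out — an appoggiatura.

Non-chord tone — an appoggiatura.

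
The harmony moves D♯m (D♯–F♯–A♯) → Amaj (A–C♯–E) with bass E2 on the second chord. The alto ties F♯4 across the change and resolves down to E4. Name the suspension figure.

At the second chord the bass is E2. The suspended F♯4 lies a ninth above the bass; after resolving down by step to E4, the interval above the bass becomes an octave.
Suspension figures are named by those two intervals: 9–8.

9–8 suspension.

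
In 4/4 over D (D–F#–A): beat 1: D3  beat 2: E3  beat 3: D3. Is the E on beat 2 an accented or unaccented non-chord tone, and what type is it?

The harmony at that moment is D major triad (D, F#, A); E3 is not a chord tone.
It is approached by step up from D3 and left by step down to D3.
Step away and step back to the same note — a neighbor tone (upper neighbor).
It falls on a weak beat, so it is unaccented.

Unaccented neighbor tone.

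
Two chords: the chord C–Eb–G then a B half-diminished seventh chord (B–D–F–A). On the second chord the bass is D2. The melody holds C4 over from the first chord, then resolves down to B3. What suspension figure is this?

7–6 suspension.

At the second chord the bass is D2. The suspended C4 lies a seventh above the bass; after resolving down by step to B3, the interval above the bass becomes a sixth.
Suspension figures are named by those two intervals: 7–6.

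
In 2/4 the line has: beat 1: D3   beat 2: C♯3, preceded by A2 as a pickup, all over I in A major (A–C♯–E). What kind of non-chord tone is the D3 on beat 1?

The harmony at that moment is A major triad (A, C♯, E); D3 is not a chord tone.
It is approached by leap up from A2 and left by step down to C♯3.
Leap in, step out, metrically accented — an appoggiatura.

Appoggiatura.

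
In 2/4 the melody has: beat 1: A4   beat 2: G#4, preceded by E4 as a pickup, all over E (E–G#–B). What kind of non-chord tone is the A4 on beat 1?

Appoggiatura.

The harmony at that moment is E major triad (E, G#, B); A4 is not a chord tone.
It is approached by leap up from E4 and left by step down to G#4.
Leap in, step out, metrically accented — an appoggiatura.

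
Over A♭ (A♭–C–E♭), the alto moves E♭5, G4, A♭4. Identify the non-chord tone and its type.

The harmony at that moment is A♭ major triad (A♭, C, E♭); G4 is not a chord tone.
It is approached by leap down from E♭5 and left by step up to A♭4.
Leap in, step out — an appoggiatura.

G4 is an appoggiatura.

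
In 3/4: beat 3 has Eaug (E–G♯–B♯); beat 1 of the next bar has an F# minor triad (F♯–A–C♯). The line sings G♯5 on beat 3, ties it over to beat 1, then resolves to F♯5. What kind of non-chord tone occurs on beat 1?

The harmony at that moment is F♯ minor triad (F♯, A, C♯); G♯5 is not a chord tone.
It is held over (the same pitch as the preceding G♯5) and left by step down to F♯5.
Held over from the previous chord and resolving down by step — a suspension.

Suspension.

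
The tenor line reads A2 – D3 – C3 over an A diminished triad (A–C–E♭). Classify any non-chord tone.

D3 is an appoggiatura.

The harmony at that moment is A diminished triad (A, C, E♭); D3 is not a chord tone.
It is approached by leap up from A2 and left by step down to C3.
Leap in, step out — an appoggiatura.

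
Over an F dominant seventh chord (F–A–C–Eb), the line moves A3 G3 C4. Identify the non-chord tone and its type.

The harmony at that moment is F dominant seventh chord (F, A, C, Eb); G3 is not a chord tone.
It is approached by step down from A3 and left by leap up to C4.
Step in, leap out — an escape tone.

G3 is an escape tone.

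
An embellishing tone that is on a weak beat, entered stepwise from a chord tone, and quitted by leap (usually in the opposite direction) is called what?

Approach: by step. Departure: by leap. Metric position: weak.
Step in, leap out, from a weak position — an escape tone (échappée). (It is the mirror image of the appoggiatura, which leaps in and steps out on a strong beat.)

Escape tone.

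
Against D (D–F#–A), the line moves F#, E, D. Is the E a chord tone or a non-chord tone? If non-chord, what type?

The harmony at that moment is D major triad (D, F#, A); E is not a chord tone.
It is approached by step down from F# and left by step down to D.
Step in, step out in the same direction — a passing tone.

Non-chord tone — a passing tone.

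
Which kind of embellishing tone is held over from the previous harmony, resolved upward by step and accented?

Approach: by preparation — the pitch is first a chord tone, then held (tied or repeated) while the harmony changes under it. Departure: up by step. Metric position: strong.
A prepared dissonance that resolves upward by step — a retardation. (The same figure resolving downward would be a suspension.)

Retardation.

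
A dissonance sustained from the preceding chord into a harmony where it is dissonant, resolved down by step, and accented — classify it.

Suspension.

Approach: by preparation — the pitch is first a chord tone, then held (tied or repeated) while the harmony changes under it. Departure: down by step. Metric position: strong.
A prepared dissonance that resolves downward by step — a suspension. (The same figure resolving upward would be a retardation.)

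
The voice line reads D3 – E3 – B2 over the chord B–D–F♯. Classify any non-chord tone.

E3 is an escape tone.

The harmony at that moment is B minor triad (B, D, F♯); E3 is not a chord tone.
It is approached by step up from D3 and left by leap down to B2.
Step in, leap out — an escape tone.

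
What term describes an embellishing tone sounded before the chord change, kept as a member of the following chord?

Anticipation.

Approach: ahead of the chord change (typically by step), so it is dissonant against the current harmony. Departure: none — the same pitch is restated or held and is a chord tone of the new harmony.
Dissonant first, consonant once the harmony catches up: the note simply arrives early — an anticipation. (The reverse timing, consonant first and dissonant after the change, would be a suspension or retardation.)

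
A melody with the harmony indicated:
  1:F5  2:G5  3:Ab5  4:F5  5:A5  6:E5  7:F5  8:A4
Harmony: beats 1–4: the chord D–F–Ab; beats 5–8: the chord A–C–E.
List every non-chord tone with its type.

G5 (beat 2) — passing tone; F5 (beat 7) — escape tone.

The harmony at that moment is D diminished triad (D, F, Ab); G5 is not a chord tone.
It is approached by step up from F5 and left by step up to Ab5.
Step in, step out in the same direction — a passing tone.
The harmony at that moment is A minor triad (A, C, E); F5 is not a chord tone.
It is approached by step up from E5 and left by leap down to A4.
Step in, leap out — an escape tone.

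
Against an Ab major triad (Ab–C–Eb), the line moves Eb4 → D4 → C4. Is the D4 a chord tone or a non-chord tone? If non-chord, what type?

The harmony at that moment is Ab major triad (Ab, C, Eb); D4 is not a chord tone.
It is approached by step down from Eb4 and left by step down to C4.
Step in, step out in the same direction — a passing tone.

Non-chord tone — a passing tone.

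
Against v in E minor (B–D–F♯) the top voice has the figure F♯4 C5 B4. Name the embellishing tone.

The harmony at that moment is B minor triad (B, D, F♯); C5 is not a chord tone.
It is approached by leap up from F♯4 and left by step down to B4.
Leap in, step out — an appoggiatura.

C5 is an appoggiatura.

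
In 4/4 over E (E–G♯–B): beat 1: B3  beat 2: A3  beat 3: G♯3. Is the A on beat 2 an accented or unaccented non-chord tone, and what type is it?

Unaccented passing tone.

The harmony at that moment is E major triad (E, G♯, B); A3 is not a chord tone.
It is approached by step down from B3 and left by step down to G♯3.
Step in, step out in the same direction — a passing tone.
It falls on a weak beat, so it is unaccented.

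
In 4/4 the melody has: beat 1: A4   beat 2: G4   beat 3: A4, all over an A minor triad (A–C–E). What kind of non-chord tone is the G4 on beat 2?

The harmony at that moment is A minor triad (A, C, E); G4 is not a chord tone.
It is approached by step down from A4 and left by step up to A4.
Step away and step back to the same note — a neighbor tone (lower neighbor).

Lower neighbor tone.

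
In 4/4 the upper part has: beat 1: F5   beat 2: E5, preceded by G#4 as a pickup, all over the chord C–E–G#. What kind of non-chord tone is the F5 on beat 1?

Appoggiatura.

The harmony at that moment is C augmented triad (C, E, G#); F5 is not a chord tone.
It is approached by leap up from G#4 and left by step down to E5.
Leap in, step out, metrically accented — an appoggiatura.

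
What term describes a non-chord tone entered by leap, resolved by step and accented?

Approach: by leap. Departure: by step. Metric position: strong.
Leap in, step out, in a metrically strong position — an appoggiatura. (It is the mirror image of the escape tone, which steps in and leaps out from a weak position.)

Appoggiatura.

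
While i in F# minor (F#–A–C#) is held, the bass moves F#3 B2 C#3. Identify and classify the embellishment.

B2 is an appoggiatura.

The harmony at that moment is F# minor triad (F#, A, C#); B2 is not a chord tone.
It is approached by leap down from F#3 and left by step up to C#3.
Leap in, step out — an appoggiatura.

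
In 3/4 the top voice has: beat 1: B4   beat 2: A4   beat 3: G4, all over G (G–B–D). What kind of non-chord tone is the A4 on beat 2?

The harmony at that moment is G major triad (G, B, D); A4 is not a chord tone.
It is approached by step down from B4 and left by step down to G4.
Step in, step out in the same direction — a passing tone.

Passing tone.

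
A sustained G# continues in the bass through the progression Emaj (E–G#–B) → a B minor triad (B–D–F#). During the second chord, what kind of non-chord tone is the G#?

The harmony at that moment is B minor triad (B, D, F#); G# is not a chord tone.
It is held over (the same pitch as the preceding G#) and then sustained as the same pitch into the next harmony.
Sustained through a change of harmony — a pedal tone.

Pedal tone (pedal point).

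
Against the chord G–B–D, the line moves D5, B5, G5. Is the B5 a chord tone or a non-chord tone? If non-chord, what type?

G major triad contains G, B, D; B is the third, so it is a chord tone.

Chord tone (the third of G major triad).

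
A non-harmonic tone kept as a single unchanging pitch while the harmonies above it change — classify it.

Pedal tone.

Approach: none. Departure: none — a single pitch is sustained while the chords change around it, passing through harmonies that do not contain it.
No melodic motion at all; the dissonance is created entirely by the moving harmonies against the stationary note — a pedal tone (pedal point).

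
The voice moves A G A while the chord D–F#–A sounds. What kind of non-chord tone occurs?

G is a neighbor tone.

The harmony at that moment is D major triad (D, F#, A); G is not a chord tone.
It is approached by step down from A and left by step up to A.
Step away and step back to the same note — a neighbor tone (lower neighbor).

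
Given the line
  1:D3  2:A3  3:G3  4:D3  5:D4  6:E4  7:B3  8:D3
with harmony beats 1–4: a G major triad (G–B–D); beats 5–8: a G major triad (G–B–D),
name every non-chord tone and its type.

The harmony at that moment is G major triad (G, B, D); A3 is not a chord tone.
It is approached by leap up from D3 and left by step down to G3.
Leap in, step out — an appoggiatura.
The harmony at that moment is G major triad (G, B, D); E4 is not a chord tone.
It is approached by step up from D4 and left by leap down to B3.
Step in, leap out — an escape tone.

A3 (beat 2) — appoggiatura; E4 (beat 6) — escape tone.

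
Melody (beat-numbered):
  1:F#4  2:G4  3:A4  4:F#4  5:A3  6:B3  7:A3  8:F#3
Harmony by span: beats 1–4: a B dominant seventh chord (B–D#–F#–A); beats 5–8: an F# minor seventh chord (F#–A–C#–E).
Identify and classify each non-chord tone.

G4 (beat 2) — passing tone; B3 (beat 6) — neighbor tone.

The harmony at that moment is B dominant seventh chord (B, D#, F#, A); G4 is not a chord tone.
It is approached by step up from F#4 and left by step up to A4.
Step in, step out in the same direction — a passing tone.
The harmony at that moment is F# minor seventh chord (F#, A, C#, E); B3 is not a chord tone.
It is approached by step up from A3 and left by step down to A3.
Step away and step back to the same note — a neighbor tone (upper neighbor).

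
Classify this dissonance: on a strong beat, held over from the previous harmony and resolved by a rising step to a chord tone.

Retardation.

Approach: by preparation — the pitch is first a chord tone, then held (tied or repeated) while the harmony changes under it. Departure: up by step. Metric position: strong.
A prepared dissonance that resolves upward by step — a retardation. (The same figure resolving downward would be a suspension.)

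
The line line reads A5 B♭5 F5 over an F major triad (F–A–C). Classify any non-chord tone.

B♭5 is an escape tone.

The harmony at that moment is F major triad (F, A, C); B♭5 is not a chord tone.
It is approached by step up from A5 and left by leap down to F5.
Step in, leap out — an escape tone.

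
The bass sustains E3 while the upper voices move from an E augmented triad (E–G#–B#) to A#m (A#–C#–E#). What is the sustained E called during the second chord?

Pedal tone (pedal point).

The harmony at that moment is A# minor triad (A#, C#, E#); E3 is not a chord tone.
It is held over (the same pitch as the preceding E3) and then sustained as the same pitch into the next harmony.
Sustained through a change of harmony — a pedal tone.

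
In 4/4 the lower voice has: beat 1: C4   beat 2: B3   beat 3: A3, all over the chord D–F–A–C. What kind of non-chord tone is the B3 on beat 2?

The harmony at that moment is D minor seventh chord (D, F, A, C); B3 is not a chord tone.
It is approached by step down from C4 and left by step down to A3.
Step in, step out in the same direction — a passing tone.

Passing tone.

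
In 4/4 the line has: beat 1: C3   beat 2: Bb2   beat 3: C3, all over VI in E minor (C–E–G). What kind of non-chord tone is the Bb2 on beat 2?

Lower neighbor tone.

The harmony at that moment is C major triad (C, E, G); Bb2 is not a chord tone.
It is approached by step down from C3 and left by step up to C3.
Step away and step back to the same note — a neighbor tone (lower neighbor).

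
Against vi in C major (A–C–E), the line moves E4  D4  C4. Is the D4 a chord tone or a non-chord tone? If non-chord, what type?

Non-chord tone — a passing tone.

The harmony at that moment is A minor triad (A, C, E); D4 is not a chord tone.
It is approached by step down from E4 and left by step down to C4.
Step in, step out in the same direction — a passing tone.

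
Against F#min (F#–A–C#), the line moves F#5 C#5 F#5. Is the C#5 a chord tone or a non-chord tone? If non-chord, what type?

Chord tone (the fifth of F# minor triad).

F# minor triad contains F#, A, C#; C# is the fifth, so it is a chord tone.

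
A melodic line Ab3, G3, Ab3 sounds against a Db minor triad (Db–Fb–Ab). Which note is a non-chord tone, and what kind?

The harmony at that moment is Db minor triad (Db, Fb, Ab); G3 is not a chord tone.
It is approached by step down from Ab3 and left by step up to Ab3.
Step away and step back to the same note — a neighbor tone (lower neighbor).

G3 is a neighbor tone.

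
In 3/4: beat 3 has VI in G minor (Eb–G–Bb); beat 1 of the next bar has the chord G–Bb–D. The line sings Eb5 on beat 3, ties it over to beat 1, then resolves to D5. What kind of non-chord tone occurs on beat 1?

The harmony at that moment is G minor triad (G, Bb, D); Eb5 is not a chord tone.
It is held over (the same pitch as the preceding Eb5) and left by step down to D5.
Held over from the previous chord and resolving down by step — a suspension.

Suspension.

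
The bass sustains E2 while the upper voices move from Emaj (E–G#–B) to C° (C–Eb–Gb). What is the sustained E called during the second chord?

Pedal tone (pedal point).

The harmony at that moment is C diminished triad (C, Eb, Gb); E2 is not a chord tone.
It is held over (the same pitch as the preceding E2) and then sustained as the same pitch into the next harmony.
Sustained through a change of harmony — a pedal tone.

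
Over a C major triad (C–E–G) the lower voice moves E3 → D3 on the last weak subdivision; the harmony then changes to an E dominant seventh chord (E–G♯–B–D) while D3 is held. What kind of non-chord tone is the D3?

The harmony at that moment is C major triad (C, E, G); D3 is not a chord tone.
It is approached by step down from E3 and then sustained as the same pitch into the next harmony.
Arriving early and becoming a chord tone when the harmony changes — an anticipation.

D3 is an anticipation.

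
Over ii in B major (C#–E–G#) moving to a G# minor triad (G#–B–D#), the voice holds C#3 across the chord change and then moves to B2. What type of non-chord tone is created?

C#3 is a suspension.

The harmony at that moment is G# minor triad (G#, B, D#); C#3 is not a chord tone.
It is held over (the same pitch as the preceding C#3) and left by step down to B2.
Held over from the previous chord and resolving down by step — a suspension.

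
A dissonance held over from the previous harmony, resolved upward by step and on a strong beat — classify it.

Approach: by preparation — the pitch is first a chord tone, then held (tied or repeated) while the harmony changes under it. Departure: up by step. Metric position: strong.
A prepared dissonance that resolves upward by step — a retardation. (The same figure resolving downward would be a suspension.)

Retardation.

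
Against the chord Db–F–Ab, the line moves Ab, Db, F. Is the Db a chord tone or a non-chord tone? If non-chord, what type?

Chord tone (the root of Db major triad).

Db major triad contains Db, F, Ab; Db is the root, so it is a chord tone.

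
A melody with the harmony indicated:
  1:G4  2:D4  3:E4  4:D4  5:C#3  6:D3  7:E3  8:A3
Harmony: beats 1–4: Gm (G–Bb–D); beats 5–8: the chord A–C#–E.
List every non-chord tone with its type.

The harmony at that moment is G minor triad (G, Bb, D); E4 is not a chord tone.
It is approached by step up from D4 and left by step down to D4.
Step away and step back to the same note — a neighbor tone (upper neighbor).
The harmony at that moment is A major triad (A, C#, E); D3 is not a chord tone.
It is approached by step up from C#3 and left by step up to E3.
Step in, step out in the same direction — a passing tone.

E4 (beat 3) — neighbor tone; D3 (beat 6) — passing tone.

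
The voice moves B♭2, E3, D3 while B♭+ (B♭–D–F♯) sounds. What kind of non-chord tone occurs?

The harmony at that moment is B♭ augmented triad (B♭, D, F♯); E3 is not a chord tone.
It is approached by leap up from B♭2 and left by step down to D3.
Leap in, step out — an appoggiatura.

E3 is an appoggiatura.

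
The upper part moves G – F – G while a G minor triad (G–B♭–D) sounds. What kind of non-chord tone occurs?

The harmony at that moment is G minor triad (G, B♭, D); F is not a chord tone.
It is approached by step down from G and left by step up to G.
Step away and step back to the same note — a neighbor tone (lower neighbor).

F is a neighbor tone.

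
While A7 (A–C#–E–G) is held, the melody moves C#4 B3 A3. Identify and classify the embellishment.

The harmony at that moment is A dominant seventh chord (A, C#, E, G); B3 is not a chord tone.
It is approached by step down from C#4 and left by step down to A3.
Step in, step out in the same direction — a passing tone.

B3 is a passing tone.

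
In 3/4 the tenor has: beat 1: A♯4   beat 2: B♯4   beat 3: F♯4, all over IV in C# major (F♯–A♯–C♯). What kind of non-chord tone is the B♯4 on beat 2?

The harmony at that moment is F♯ major triad (F♯, A♯, C♯); B♯4 is not a chord tone.
It is approached by step up from A♯4 and left by leap down to F♯4.
Step in, leap out, on a weak beat — an escape tone.

Escape tone.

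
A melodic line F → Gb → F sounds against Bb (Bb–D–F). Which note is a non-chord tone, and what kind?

The harmony at that moment is Bb major triad (Bb, D, F); Gb is not a chord tone.
It is approached by step up from F and left by step down to F.
Step away and step back to the same note — a neighbor tone (upper neighbor).

Gb is a neighbor tone.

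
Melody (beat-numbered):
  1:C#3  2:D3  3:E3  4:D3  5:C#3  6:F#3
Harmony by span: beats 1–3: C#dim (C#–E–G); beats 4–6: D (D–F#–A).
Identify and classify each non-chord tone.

D3 (beat 2) — passing tone; C#3 (beat 5) — escape tone.

The harmony at that moment is C# diminished triad (C#, E, G); D3 is not a chord tone.
It is approached by step up from C#3 and left by step up to E3.
Step in, step out in the same direction — a passing tone.
The harmony at that moment is D major triad (D, F#, A); C#3 is not a chord tone.
It is approached by step down from D3 and left by leap up to F#3.
Step in, leap out — an escape tone.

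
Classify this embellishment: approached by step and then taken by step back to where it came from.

Approach: by step. Departure: by step in the opposite direction, back to the starting pitch.
Stepwise on both sides but reversing to return to the same chord tone — a neighbor tone. (Had it continued onward in the same direction it would be a passing tone instead.)

Neighbor tone.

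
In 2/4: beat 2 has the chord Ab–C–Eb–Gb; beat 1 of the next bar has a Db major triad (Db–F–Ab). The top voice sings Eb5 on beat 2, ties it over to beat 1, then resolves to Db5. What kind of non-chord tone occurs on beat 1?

Suspension.

The harmony at that moment is Db major triad (Db, F, Ab); Eb5 is not a chord tone.
It is held over (the same pitch as the preceding Eb5) and left by step down to Db5.
Held over from the previous chord and resolving down by step — a suspension.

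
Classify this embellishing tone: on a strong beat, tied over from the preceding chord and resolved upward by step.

Retardation.

Approach: by preparation — the pitch is first a chord tone, then held (tied or repeated) while the harmony changes under it. Departure: up by step. Metric position: strong.
A prepared dissonance that resolves upward by step — a retardation. (The same figure resolving downward would be a suspension.)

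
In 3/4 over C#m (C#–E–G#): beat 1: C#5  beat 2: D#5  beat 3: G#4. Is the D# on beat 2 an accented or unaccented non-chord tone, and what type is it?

Unaccented escape tone.

The harmony at that moment is C# minor triad (C#, E, G#); D#5 is not a chord tone.
It is approached by step up from C#5 and left by leap down to G#4.
Step in, leap out — an escape tone.
It falls on a weak beat, so it is unaccented.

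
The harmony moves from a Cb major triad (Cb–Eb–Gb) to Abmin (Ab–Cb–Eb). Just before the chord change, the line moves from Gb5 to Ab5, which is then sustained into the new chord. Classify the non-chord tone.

The harmony at that moment is Cb major triad (Cb, Eb, Gb); Ab5 is not a chord tone.
It is approached by step up from Gb5 and then sustained as the same pitch into the next harmony.
Arriving early and becoming a chord tone when the harmony changes — an anticipation.

Ab5 is an anticipation.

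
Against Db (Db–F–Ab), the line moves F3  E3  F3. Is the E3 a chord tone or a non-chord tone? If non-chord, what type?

The harmony at that moment is Db major triad (Db, F, Ab); E3 is not a chord tone.
It is approached by step down from F3 and left by step up to F3.
Step away and step back to the same note — a neighbor tone (lower neighbor).

Non-chord tone — a neighbor tone.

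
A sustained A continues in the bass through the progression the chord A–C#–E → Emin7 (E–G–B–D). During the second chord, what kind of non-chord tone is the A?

Pedal tone (pedal point).

The harmony at that moment is E minor seventh chord (E, G, B, D); A is not a chord tone.
It is held over (the same pitch as the preceding A) and then sustained as the same pitch into the next harmony.
Sustained through a change of harmony — a pedal tone.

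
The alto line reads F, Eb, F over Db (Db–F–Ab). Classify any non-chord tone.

Eb is a neighbor tone.

The harmony at that moment is Db major triad (Db, F, Ab); Eb is not a chord tone.
It is approached by step down from F and left by step up to F.
Step away and step back to the same note — a neighbor tone (lower neighbor).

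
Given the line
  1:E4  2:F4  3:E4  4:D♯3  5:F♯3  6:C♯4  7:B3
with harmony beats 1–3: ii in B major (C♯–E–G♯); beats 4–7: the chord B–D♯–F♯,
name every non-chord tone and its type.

F4 (beat 2) — neighbor tone; C♯4 (beat 6) — appoggiatura.

The harmony at that moment is C♯ minor triad (C♯, E, G♯); F4 is not a chord tone.
It is approached by step up from E4 and left by step down to E4.
Step away and step back to the same note — a neighbor tone (upper neighbor).
The harmony at that moment is B major triad (B, D♯, F♯); C♯4 is not a chord tone.
It is approached by leap up from F♯3 and left by step down to B3.
Leap in, step out — an appoggiatura.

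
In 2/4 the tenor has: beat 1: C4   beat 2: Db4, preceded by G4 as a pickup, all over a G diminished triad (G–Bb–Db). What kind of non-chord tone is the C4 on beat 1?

The harmony at that moment is G diminished triad (G, Bb, Db); C4 is not a chord tone.
It is approached by leap down from G4 and left by step up to Db4.
Leap in, step out, metrically accented — an appoggiatura.

Appoggiatura.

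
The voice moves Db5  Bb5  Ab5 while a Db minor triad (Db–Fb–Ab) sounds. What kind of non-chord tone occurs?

Bb5 is an appoggiatura.

The harmony at that moment is Db minor triad (Db, Fb, Ab); Bb5 is not a chord tone.
It is approached by leap up from Db5 and left by step down to Ab5.
Leap in, step out — an appoggiatura.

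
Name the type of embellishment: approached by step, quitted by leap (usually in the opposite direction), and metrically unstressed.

Escape tone.

Approach: by step. Departure: by leap. Metric position: weak.
Step in, leap out, from a weak position — an escape tone (échappée). (It is the mirror image of the appoggiatura, which leaps in and steps out on a strong beat.)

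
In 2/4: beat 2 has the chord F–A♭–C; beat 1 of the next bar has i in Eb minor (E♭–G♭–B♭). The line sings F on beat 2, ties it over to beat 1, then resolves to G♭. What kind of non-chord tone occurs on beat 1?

Retardation.

The harmony at that moment is E♭ minor triad (E♭, G♭, B♭); F is not a chord tone.
It is held over (the same pitch as the preceding F) and left by step up to G♭.
Held over from the previous chord and resolving up by step — a retardation.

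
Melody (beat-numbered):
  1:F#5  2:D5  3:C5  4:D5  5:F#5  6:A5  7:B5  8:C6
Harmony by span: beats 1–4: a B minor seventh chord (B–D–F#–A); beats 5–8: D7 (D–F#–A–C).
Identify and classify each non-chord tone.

C5 (beat 3) — neighbor tone; B5 (beat 7) — passing tone.

The harmony at that moment is B minor seventh chord (B, D, F#, A); C5 is not a chord tone.
It is approached by step down from D5 and left by step up to D5.
Step away and step back to the same note — a neighbor tone (lower neighbor).
The harmony at that moment is D dominant seventh chord (D, F#, A, C); B5 is not a chord tone.
It is approached by step up from A5 and left by step up to C6.
Step in, step out in the same direction — a passing tone.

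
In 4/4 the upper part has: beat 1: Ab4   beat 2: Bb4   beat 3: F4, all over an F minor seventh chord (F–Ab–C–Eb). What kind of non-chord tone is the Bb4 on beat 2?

Escape tone.

The harmony at that moment is F minor seventh chord (F, Ab, C, Eb); Bb4 is not a chord tone.
It is approached by step up from Ab4 and left by leap down to F4.
Step in, leap out, on a weak beat — an escape tone.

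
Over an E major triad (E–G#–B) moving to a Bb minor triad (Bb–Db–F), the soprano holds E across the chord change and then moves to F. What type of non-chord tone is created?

E is a retardation.

The harmony at that moment is Bb minor triad (Bb, Db, F); E is not a chord tone.
It is held over (the same pitch as the preceding E) and left by step up to F.
Held over from the previous chord and resolving up by step — a retardation.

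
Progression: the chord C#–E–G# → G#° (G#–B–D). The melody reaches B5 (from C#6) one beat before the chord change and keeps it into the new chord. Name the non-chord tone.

The harmony at that moment is C# minor triad (C#, E, G#); B5 is not a chord tone.
It is approached by step down from C#6 and then sustained as the same pitch into the next harmony.
Arriving early and becoming a chord tone when the harmony changes — an anticipation.

B5 is an anticipation.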